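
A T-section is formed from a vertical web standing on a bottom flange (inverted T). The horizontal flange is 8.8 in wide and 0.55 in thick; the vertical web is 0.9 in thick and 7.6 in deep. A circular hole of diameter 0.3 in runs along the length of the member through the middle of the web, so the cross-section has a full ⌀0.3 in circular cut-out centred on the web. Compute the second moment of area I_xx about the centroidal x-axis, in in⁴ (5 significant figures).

I_xx ≈ 79.909 in⁴

Break the section into simple shapes (no overlaps), measuring from the bottom-left corner of the bounding box.
Flange: 8.8 × 0.55, A = 4.84 in², y = 0.275 in, Ī = 0.1220083 in⁴.
Web: 0.9 × 7.6, A = 6.84 in², y = 4.35 in, Ī = 32.9232 in⁴.
Hole (subtracted): ⌀0.3, A = 0.07068583 in², y = 4.35 in, Ī = 0.0003976078 in⁴.
Centroid: ȳ = ΣA·y / ΣA = 2.651105 in.
Transfer each piece to the centroidal x-axis using Ī + A·d² with d = y − 2.651105:
  flange: d = -2.376105 in → contributes +27.44805 in⁴
  web: d = 1.698895 in → contributes +52.6651 in⁴
  hole: d = 1.698895 in → contributes −0.2044141 in⁴
Total I = 79.90874 in⁴.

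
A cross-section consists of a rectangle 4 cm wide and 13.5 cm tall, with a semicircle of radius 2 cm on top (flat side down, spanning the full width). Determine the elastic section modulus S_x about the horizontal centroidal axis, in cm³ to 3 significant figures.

Break the section into simple shapes (no overlaps), measuring from the bottom-left corner of the bounding box.
Rectangular body: 4 × 13.5, A = 54 cm², y = 6.75 cm, Ī = 820.13 cm⁴.
Semicircular cap: semicircle r = 2, A = 6.2832 cm², y = 14.349 cm, Ī = 1.7561 cm⁴.
Centroid: ȳ = ΣA·y / ΣA = 7.542 cm.
Transfer each piece to the horizontal centroidal axis using Ī + A·d² with d = y − 7.542:
  rectangular body: d = -0.79201 cm → contributes +854 cm⁴
  semicircular cap: d = 6.8068 cm → contributes +292.87 cm⁴
Total I = 1146.9 cm⁴.
Extreme fibre distance c = 7.958 cm; S = I/c = 144.12 cm³.

S_x ≈ 144 cm³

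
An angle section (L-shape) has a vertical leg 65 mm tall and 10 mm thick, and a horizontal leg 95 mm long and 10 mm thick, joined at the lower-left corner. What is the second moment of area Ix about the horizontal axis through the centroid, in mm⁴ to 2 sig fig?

Ix ≈ 5.1 × 10⁵ mm⁴

Break the section into simple shapes (no overlaps), measuring from the bottom-left corner of the bounding box.
Vertical leg: 10 × 65, A = 650 mm², y = 32.5 mm, Ī = 228 854 mm⁴.
Horizontal leg (remainder): 85 × 10, A = 850 mm², y = 5 mm, Ī = 7 083 mm⁴.
Centroid: ȳ = ΣA·y / ΣA = 16.92 mm.
Transfer each piece to the horizontal axis through the centroid using Ī + A·d² with d = y − 16.92:
  vertical leg: d = 15.58 mm → contributes +386 700 mm⁴
  horizontal leg (remainder): d = -11.92 mm → contributes +127 789 mm⁴
Total I = 514 490 mm⁴.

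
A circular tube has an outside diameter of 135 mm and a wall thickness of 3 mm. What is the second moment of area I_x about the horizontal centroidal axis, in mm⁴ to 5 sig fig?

I_x ≈ 2.7110 × 10⁶ mm⁴

Split into non-overlapping primitives; take the origin at the lower-left of the bounding box.
Outer circle: ⌀135, A = 14313.88 mm², y = 67.5 mm, Ī = 16 304 406 mm⁴.
Bore (subtracted): ⌀129, A = 13069.81 mm², y = 67.5 mm, Ī = 13 593 420 mm⁴.
By symmetry the centroid is at mid-height, ȳ = 67.5 mm.
All pieces are centred on the horizontal centroidal axis, so I = ΣĪ (holes subtracted) = 2 710 986 mm⁴.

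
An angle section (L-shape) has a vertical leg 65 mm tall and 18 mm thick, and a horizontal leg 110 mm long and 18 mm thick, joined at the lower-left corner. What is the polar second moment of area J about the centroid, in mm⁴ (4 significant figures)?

J ≈ 4.109 × 10⁶ mm⁴

Split into non-overlapping primitives; take the origin at the lower-left of the bounding box.
Vertical leg: 18 × 65, A = 1 170 mm², y = 32.5 mm, Ī = 411 938 mm⁴.
Horizontal leg (remainder): 92 × 18, A = 1 656 mm², y = 9 mm, Ī = 44 712 mm⁴.
Centroid: ȳ = ΣA·y / ΣA = 18.7293 mm.
Transfer each piece to the centroidal x-axis using Ī + A·d² with d = y − 18.7293:
  vertical leg: d = 13.7707 mm → contributes +633 807 mm⁴
  horizontal leg (remainder): d = -9.7293 mm → contributes +201 468 mm⁴
Total I = 835 275 mm⁴.
For the y-axis: x̄ = 41.2293 mm.
Repeating about the centroidal y-axis gives I_y = 3 273 577 mm⁴.
Polar second moment: J = I_x + I_y = 4 108 852 mm⁴.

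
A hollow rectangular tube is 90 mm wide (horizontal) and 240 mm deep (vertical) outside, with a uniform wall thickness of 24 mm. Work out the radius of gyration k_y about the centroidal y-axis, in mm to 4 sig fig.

k_y ≈ 31.46 mm

Split into non-overlapping primitives; take the origin at the lower-left of the bounding box.
Outer rectangle: 90 × 240, A = 21 600 mm², x = 45 mm, Ī = 14 580 000 mm⁴.
Inner void (subtracted): 42 × 192, A = 8 064 mm², x = 45 mm, Ī = 1 185 408 mm⁴.
By symmetry the centroid is at mid-width, x̄ = 45 mm.
All pieces are centred on the centroidal y-axis, so I = ΣĪ (holes subtracted) = 13 394 592 mm⁴.
Radius of gyration: k = √(I/A) = √(13 394 592 / 13 536) = 31.4572 mm.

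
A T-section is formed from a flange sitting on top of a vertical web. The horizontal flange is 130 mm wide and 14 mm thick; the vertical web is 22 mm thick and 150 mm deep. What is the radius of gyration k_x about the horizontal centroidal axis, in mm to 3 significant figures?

k_x ≈ 52.5 mm

Split into non-overlapping primitives; take the origin at the lower-left of the bounding box.
Flange: 130 × 14, A = 1 820 mm², y = 157 mm, Ī = 29 727 mm⁴.
Web: 22 × 150, A = 3 300 mm², y = 75 mm, Ī = 6 187 500 mm⁴.
Centroid: ȳ = ΣA·y / ΣA = 104.15 mm.
Transfer each piece to the horizontal centroidal axis using Ī + A·d² with d = y − 104.15:
  flange: d = 52.852 mm → contributes +5 113 510 mm⁴
  web: d = -29.148 mm → contributes +8 991 284 mm⁴
Total I = 14 104 794 mm⁴.
Radius of gyration: k = √(I/A) = √(14 104 794 / 5 120) = 52.487 mm.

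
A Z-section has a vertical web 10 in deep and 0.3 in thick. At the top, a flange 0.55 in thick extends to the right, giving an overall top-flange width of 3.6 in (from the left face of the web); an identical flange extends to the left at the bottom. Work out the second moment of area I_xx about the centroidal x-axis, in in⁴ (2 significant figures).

I_xx ≈ 110 in⁴

Break the section into simple shapes (no overlaps), measuring from the bottom-left corner of the bounding box.
Web: 0.3 × 10, A = 3 in², y = 5 in, Ī = 25 in⁴.
Top flange (beyond web): 3.3 × 0.55, A = 1.815 in², y = 9.725 in, Ī = 0.04575 in⁴.
Bottom flange (beyond web): 3.3 × 0.55, A = 1.815 in², y = 0.275 in, Ī = 0.04575 in⁴.
Centroid: ȳ = ΣA·y / ΣA = 5 in.
Transfer each piece to the centroidal x-axis using Ī + A·d² with d = y − 5:
  web: d = 0 in → contributes +25 in⁴
  top flange (beyond web): d = 4.725 in → contributes +40.57 in⁴
  bottom flange (beyond web): d = -4.725 in → contributes +40.57 in⁴
Total I = 106.1 in⁴.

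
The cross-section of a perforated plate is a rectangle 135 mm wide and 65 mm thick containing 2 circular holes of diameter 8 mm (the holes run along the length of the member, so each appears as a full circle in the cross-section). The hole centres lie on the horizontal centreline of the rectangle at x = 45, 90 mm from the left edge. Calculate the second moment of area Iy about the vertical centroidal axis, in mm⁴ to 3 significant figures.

Iy ≈ 1.33 × 10⁷ mm⁴

Split into non-overlapping primitives; take the origin at the lower-left of the bounding box.
Plate: 135 × 65, A = 8 775 mm², x = 67.5 mm, Ī = 13 327 031 mm⁴.
Hole 1 (subtracted): ⌀8, A = 50.265 mm², x = 45 mm, Ī = 201.06 mm⁴.
Hole 2 (subtracted): ⌀8, A = 50.265 mm², x = 90 mm, Ī = 201.06 mm⁴.
By symmetry the centroid is at mid-width, x̄ = 67.5 mm.
Transfer each piece to the vertical centroidal axis using Ī + A·d² with d = x − 67.5:
  plate: d = 0 mm → contributes +13 327 031 mm⁴
  hole 1: d = -22.5 mm → contributes −25 648 mm⁴
  hole 2: d = 22.5 mm → contributes −25 648 mm⁴
Total I = 13 275 735 mm⁴.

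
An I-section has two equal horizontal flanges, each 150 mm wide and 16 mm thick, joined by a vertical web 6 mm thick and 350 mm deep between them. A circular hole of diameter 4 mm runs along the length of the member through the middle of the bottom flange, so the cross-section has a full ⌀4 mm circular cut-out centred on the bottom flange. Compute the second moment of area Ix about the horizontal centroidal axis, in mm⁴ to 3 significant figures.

Break the section into simple shapes (no overlaps), measuring from the bottom-left corner of the bounding box.
Bottom flange: 150 × 16, A = 2 400 mm², y = 8 mm, Ī = 51 200 mm⁴.
Web: 6 × 350, A = 2 100 mm², y = 191 mm, Ī = 21 437 500 mm⁴.
Top flange: 150 × 16, A = 2 400 mm², y = 374 mm, Ī = 51 200 mm⁴.
Hole (subtracted): ⌀4, A = 12.566 mm², y = 8 mm, Ī = 12.566 mm⁴.
Centroid: ȳ = ΣA·y / ΣA = 191.33 mm.
Transfer each piece to the horizontal centroidal axis using Ī + A·d² with d = y − 191.33:
  bottom flange: d = -183.33 mm → contributes +80 718 357 mm⁴
  web: d = -0.33389 mm → contributes +21 437 734 mm⁴
  top flange: d = 182.67 mm → contributes +80 131 779 mm⁴
  hole: d = -183.33 mm → contributes −422 385 mm⁴
Total I = 181 865 484 mm⁴.

Ix ≈ 1.82 × 10⁸ mm⁴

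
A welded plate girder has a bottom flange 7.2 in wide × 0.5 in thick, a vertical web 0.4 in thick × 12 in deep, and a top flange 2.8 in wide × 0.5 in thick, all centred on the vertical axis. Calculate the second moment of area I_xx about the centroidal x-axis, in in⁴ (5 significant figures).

I_xx ≈ 233.72 in⁴

Decompose the section into non-overlapping parts with the origin at the bottom-left of its bounding rectangle.
Bottom plate: 7.2 × 0.5, A = 3.6 in², y = 0.25 in, Ī = 0.075 in⁴.
Web plate: 0.4 × 12, A = 4.8 in², y = 6.5 in, Ī = 57.6 in⁴.
Top plate: 2.8 × 0.5, A = 1.4 in², y = 12.75 in, Ī = 0.02916667 in⁴.
Centroid: ȳ = ΣA·y / ΣA = 5.096939 in.
Transfer each piece to the centroidal x-axis using Ī + A·d² with d = y − 5.096939:
  bottom plate: d = -4.846939 in → contributes +84.64914 in⁴
  web plate: d = 1.403061 in → contributes +67.04919 in⁴
  top plate: d = 7.653061 in → contributes +82.02625 in⁴
Total I = 233.7246 in⁴.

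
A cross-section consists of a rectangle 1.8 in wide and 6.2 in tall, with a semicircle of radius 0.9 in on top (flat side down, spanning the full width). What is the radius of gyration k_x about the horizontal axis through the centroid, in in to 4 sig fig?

Treat the section as a set of non-overlapping primitives; coordinates are from the bounding-box lower-left.
Rectangular body: 1.8 × 6.2, A = 11.16 in², y = 3.1 in, Ī = 35.7492 in⁴.
Semicircular cap: semicircle r = 0.9, A = 1.27235 in², y = 6.58197 in, Ī = 0.0720115 in⁴.
Centroid: ȳ = ΣA·y / ΣA = 3.45635 in.
Transfer each piece to the horizontal axis through the centroid using Ī + A·d² with d = y − 3.45635:
  rectangular body: d = -0.35635 in → contributes +37.1664 in⁴
  semicircular cap: d = 3.12562 in → contributes +12.5022 in⁴
Total I = 49.6686 in⁴.
Radius of gyration: k = √(I/A) = √(49.6686 / 12.4323) = 1.99878 in.

k_x ≈ 1.999 in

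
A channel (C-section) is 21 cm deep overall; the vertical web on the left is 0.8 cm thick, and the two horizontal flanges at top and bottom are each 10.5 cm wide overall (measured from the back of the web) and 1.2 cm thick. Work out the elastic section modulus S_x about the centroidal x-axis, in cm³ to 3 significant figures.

Break the section into simple shapes (no overlaps), measuring from the bottom-left corner of the bounding box.
Web: 0.8 × 21, A = 16.8 cm², y = 10.5 cm, Ī = 617.4 cm⁴.
Top flange (beyond web): 9.7 × 1.2, A = 11.64 cm², y = 20.4 cm, Ī = 1.3968 cm⁴.
Bottom flange (beyond web): 9.7 × 1.2, A = 11.64 cm², y = 0.6 cm, Ī = 1.3968 cm⁴.
By symmetry the centroid is at mid-height, ȳ = 10.5 cm.
Transfer each piece to the centroidal x-axis using Ī + A·d² with d = y − 10.5:
  web: d = 0 cm → contributes +617.4 cm⁴
  top flange (beyond web): d = 9.9 cm → contributes +1142.2 cm⁴
  bottom flange (beyond web): d = -9.9 cm → contributes +1142.2 cm⁴
Total I = 2901.9 cm⁴.
Extreme fibre distance c = 10.5 cm; S = I/c = 276.37 cm³.

S_x ≈ 276 cm³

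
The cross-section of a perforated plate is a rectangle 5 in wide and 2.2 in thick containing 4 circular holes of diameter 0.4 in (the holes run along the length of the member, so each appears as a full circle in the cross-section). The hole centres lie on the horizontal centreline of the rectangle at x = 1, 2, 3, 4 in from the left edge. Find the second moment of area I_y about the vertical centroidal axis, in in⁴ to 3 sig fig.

Break the section into simple shapes (no overlaps), measuring from the bottom-left corner of the bounding box.
Plate: 5 × 2.2, A = 11 in², x = 2.5 in, Ī = 22.917 in⁴.
Hole 1 (subtracted): ⌀0.4, A = 0.12566 in², x = 1 in, Ī = 0.0012566 in⁴.
Hole 2 (subtracted): ⌀0.4, A = 0.12566 in², x = 2 in, Ī = 0.0012566 in⁴.
Hole 3 (subtracted): ⌀0.4, A = 0.12566 in², x = 3 in, Ī = 0.0012566 in⁴.
Hole 4 (subtracted): ⌀0.4, A = 0.12566 in², x = 4 in, Ī = 0.0012566 in⁴.
By symmetry the centroid is at mid-width, x̄ = 2.5 in.
Transfer each piece to the vertical centroidal axis using Ī + A·d² with d = x − 2.5:
  plate: d = 0 in → contributes +22.917 in⁴
  hole 1: d = -1.5 in → contributes −0.284 in⁴
  hole 2: d = -0.5 in → contributes −0.032673 in⁴
  hole 3: d = 0.5 in → contributes −0.032673 in⁴
  hole 4: d = 1.5 in → contributes −0.284 in⁴
Total I = 22.283 in⁴.

I_y ≈ 22.3 in⁴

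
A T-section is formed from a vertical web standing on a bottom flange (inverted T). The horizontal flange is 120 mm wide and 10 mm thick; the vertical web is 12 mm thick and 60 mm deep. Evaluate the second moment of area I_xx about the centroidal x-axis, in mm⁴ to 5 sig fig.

Split into non-overlapping primitives; take the origin at the lower-left of the bounding box.
Flange: 120 × 10, A = 1 200 mm², y = 5 mm, Ī = 10 000 mm⁴.
Web: 12 × 60, A = 720 mm², y = 40 mm, Ī = 216 000 mm⁴.
Centroid: ȳ = ΣA·y / ΣA = 18.125 mm.
Transfer each piece to the centroidal x-axis using Ī + A·d² with d = y − 18.125:
  flange: d = -13.125 mm → contributes +216718.8 mm⁴
  web: d = 21.875 mm → contributes +560531.3 mm⁴
Total I = 777 250 mm⁴.

I_xx ≈ 7.7725 × 10⁵ mm⁴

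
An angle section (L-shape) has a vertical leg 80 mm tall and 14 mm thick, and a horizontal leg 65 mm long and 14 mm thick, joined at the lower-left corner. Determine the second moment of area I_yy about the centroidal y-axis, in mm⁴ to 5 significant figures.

Break the section into simple shapes (no overlaps), measuring from the bottom-left corner of the bounding box.
Vertical leg: 14 × 80, A = 1 120 mm², x = 7 mm, Ī = 18293.33 mm⁴.
Horizontal leg (remainder): 51 × 14, A = 714 mm², x = 39.5 mm, Ī = 154759.5 mm⁴.
Centroid: x̄ = ΣA·x / ΣA = 19.65267 mm.
Transfer each piece to the centroidal y-axis using Ī + A·d² with d = x − 19.65267:
  vertical leg: d = -12.65267 mm → contributes +197594.2 mm⁴
  horizontal leg (remainder): d = 19.84733 mm → contributes +436015.8 mm⁴
Total I = 633610.1 mm⁴.

I_yy ≈ 6.3361 × 10⁵ mm⁴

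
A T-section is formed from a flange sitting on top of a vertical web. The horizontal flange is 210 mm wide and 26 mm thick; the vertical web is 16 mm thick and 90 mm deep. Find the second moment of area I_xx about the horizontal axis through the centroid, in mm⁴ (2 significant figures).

Break the section into simple shapes (no overlaps), measuring from the bottom-left corner of the bounding box.
Flange: 210 × 26, A = 5 460 mm², y = 103 mm, Ī = 307 580 mm⁴.
Web: 16 × 90, A = 1 440 mm², y = 45 mm, Ī = 972 000 mm⁴.
Centroid: ȳ = ΣA·y / ΣA = 90.9 mm.
Transfer each piece to the horizontal axis through the centroid using Ī + A·d² with d = y − 90.9:
  flange: d = 12.1 mm → contributes +1 107 553 mm⁴
  web: d = -45.9 mm → contributes +4 005 232 mm⁴
Total I = 5 112 785 mm⁴.

I_xx ≈ 5.1 × 10⁶ mm⁴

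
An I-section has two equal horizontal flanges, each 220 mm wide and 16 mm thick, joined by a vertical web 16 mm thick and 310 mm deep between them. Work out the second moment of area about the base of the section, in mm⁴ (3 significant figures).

Break the section into simple shapes (no overlaps), measuring from the bottom-left corner of the bounding box.
Bottom flange: 220 × 16, A = 3 520 mm², y = 8 mm, Ī = 75 093 mm⁴.
Web: 16 × 310, A = 4 960 mm², y = 171 mm, Ī = 39 721 333 mm⁴.
Top flange: 220 × 16, A = 3 520 mm², y = 334 mm, Ī = 75 093 mm⁴.
Transfer each piece to the bottom edge using Ī + A·d² with d = y − 0:
  bottom flange: d = 8 mm → contributes +300 373 mm⁴
  web: d = 171 mm → contributes +184 756 693 mm⁴
  top flange: d = 334 mm → contributes +392 752 213 mm⁴
Total I = 577 809 280 mm⁴.

I_base ≈ 5.78 × 10⁸ mm⁴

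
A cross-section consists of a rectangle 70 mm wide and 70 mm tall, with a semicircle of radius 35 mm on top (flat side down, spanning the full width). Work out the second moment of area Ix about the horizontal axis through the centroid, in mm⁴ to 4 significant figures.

Ix ≈ 5.600 × 10⁶ mm⁴

Treat the section as a set of non-overlapping primitives; coordinates are from the bounding-box lower-left.
Rectangular body: 70 × 70, A = 4 900 mm², y = 35 mm, Ī = 2 000 833 mm⁴.
Semicircular cap: semicircle r = 35, A = 1924.23 mm², y = 84.8545 mm, Ī = 164 704 mm⁴.
Centroid: ȳ = ΣA·y / ΣA = 49.0575 mm.
Transfer each piece to the horizontal axis through the centroid using Ī + A·d² with d = y − 49.0575:
  rectangular body: d = -14.0575 mm → contributes +2 969 132 mm⁴
  semicircular cap: d = 35.797 mm → contributes +2 630 456 mm⁴
Total I = 5 599 588 mm⁴.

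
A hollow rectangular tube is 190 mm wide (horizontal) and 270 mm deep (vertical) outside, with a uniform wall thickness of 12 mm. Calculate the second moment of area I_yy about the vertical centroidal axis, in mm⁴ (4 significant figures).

I_yy ≈ 6.055 × 10⁷ mm⁴

Split into non-overlapping primitives; take the origin at the lower-left of the bounding box.
Outer rectangle: 190 × 270, A = 51 300 mm², x = 95 mm, Ī = 154 327 500 mm⁴.
Inner void (subtracted): 166 × 246, A = 40 836 mm², x = 95 mm, Ī = 93 773 068 mm⁴.
By symmetry the centroid is at mid-width, x̄ = 95 mm.
All pieces are centred on the vertical centroidal axis, so I = ΣĪ (holes subtracted) = 60 554 432 mm⁴.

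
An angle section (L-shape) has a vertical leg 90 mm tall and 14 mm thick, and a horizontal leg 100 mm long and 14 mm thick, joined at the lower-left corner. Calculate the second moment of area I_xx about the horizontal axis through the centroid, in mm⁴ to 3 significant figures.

Treat the section as a set of non-overlapping primitives; coordinates are from the bounding-box lower-left.
Vertical leg: 14 × 90, A = 1 260 mm², y = 45 mm, Ī = 850 500 mm⁴.
Horizontal leg (remainder): 86 × 14, A = 1 204 mm², y = 7 mm, Ī = 19 665 mm⁴.
Centroid: ȳ = ΣA·y / ΣA = 26.432 mm.
Transfer each piece to the horizontal axis through the centroid using Ī + A·d² with d = y − 26.432:
  vertical leg: d = 18.568 mm → contributes +1 284 919 mm⁴
  horizontal leg (remainder): d = -19.432 mm → contributes +474 290 mm⁴
Total I = 1 759 210 mm⁴.

I_xx ≈ 1.76 × 10⁶ mm⁴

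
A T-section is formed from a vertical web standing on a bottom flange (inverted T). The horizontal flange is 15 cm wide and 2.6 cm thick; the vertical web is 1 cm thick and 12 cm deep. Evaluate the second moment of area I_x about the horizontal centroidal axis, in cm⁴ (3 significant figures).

Split into non-overlapping primitives; take the origin at the lower-left of the bounding box.
Flange: 15 × 2.6, A = 39 cm², y = 1.3 cm, Ī = 21.97 cm⁴.
Web: 1 × 12, A = 12 cm², y = 8.6 cm, Ī = 144 cm⁴.
Centroid: ȳ = ΣA·y / ΣA = 3.0176 cm.
Transfer each piece to the horizontal centroidal axis using Ī + A·d² with d = y − 3.0176:
  flange: d = -1.7176 cm → contributes +137.03 cm⁴
  web: d = 5.5824 cm → contributes +517.95 cm⁴
Total I = 654.98 cm⁴.

I_x ≈ 655 cm⁴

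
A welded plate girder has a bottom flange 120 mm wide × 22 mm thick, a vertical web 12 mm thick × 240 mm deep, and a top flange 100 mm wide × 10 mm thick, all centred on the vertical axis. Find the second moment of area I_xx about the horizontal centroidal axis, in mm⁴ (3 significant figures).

Split into non-overlapping primitives; take the origin at the lower-left of the bounding box.
Bottom plate: 120 × 22, A = 2 640 mm², y = 11 mm, Ī = 106 480 mm⁴.
Web plate: 12 × 240, A = 2 880 mm², y = 142 mm, Ī = 13 824 000 mm⁴.
Top plate: 100 × 10, A = 1 000 mm², y = 267 mm, Ī = 8333.3 mm⁴.
Centroid: ȳ = ΣA·y / ΣA = 108.13 mm.
Transfer each piece to the horizontal centroidal axis using Ī + A·d² with d = y − 108.13:
  bottom plate: d = -97.129 mm → contributes +25 012 268 mm⁴
  web plate: d = 33.871 mm → contributes +17 128 097 mm⁴
  top plate: d = 158.87 mm → contributes +25 248 381 mm⁴
Total I = 67 388 745 mm⁴.

I_xx ≈ 6.74 × 10⁷ mm⁴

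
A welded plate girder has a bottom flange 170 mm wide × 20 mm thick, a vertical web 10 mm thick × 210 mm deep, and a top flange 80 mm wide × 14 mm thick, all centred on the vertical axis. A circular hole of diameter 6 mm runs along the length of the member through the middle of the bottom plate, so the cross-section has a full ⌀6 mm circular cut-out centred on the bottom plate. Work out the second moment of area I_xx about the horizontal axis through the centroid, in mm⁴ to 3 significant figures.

Decompose the section into non-overlapping parts with the origin at the bottom-left of its bounding rectangle.
Bottom plate: 170 × 20, A = 3 400 mm², y = 10 mm, Ī = 113 333 mm⁴.
Web plate: 10 × 210, A = 2 100 mm², y = 125 mm, Ī = 7 717 500 mm⁴.
Top plate: 80 × 14, A = 1 120 mm², y = 237 mm, Ī = 18 293 mm⁴.
Hole (subtracted): ⌀6, A = 28.274 mm², y = 10 mm, Ī = 63.617 mm⁴.
Centroid: ȳ = ΣA·y / ΣA = 85.206 mm.
Transfer each piece to the horizontal axis through the centroid using Ī + A·d² with d = y − 85.206:
  bottom plate: d = -75.206 mm → contributes +19 343 746 mm⁴
  web plate: d = 39.794 mm → contributes +11 042 913 mm⁴
  top plate: d = 151.79 mm → contributes +25 824 544 mm⁴
  hole: d = -75.206 mm → contributes −159 983 mm⁴
Total I = 56 051 219 mm⁴.

I_xx ≈ 5.61 × 10⁷ mm⁴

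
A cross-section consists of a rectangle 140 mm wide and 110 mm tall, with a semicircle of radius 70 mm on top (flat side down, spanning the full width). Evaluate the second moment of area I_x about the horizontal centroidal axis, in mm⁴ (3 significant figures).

Treat the section as a set of non-overlapping primitives; coordinates are from the bounding-box lower-left.
Rectangular body: 140 × 110, A = 15 400 mm², y = 55 mm, Ī = 15 528 333 mm⁴.
Semicircular cap: semicircle r = 70, A = 7696.9 mm², y = 139.71 mm, Ī = 2 635 265 mm⁴.
Centroid: ȳ = ΣA·y / ΣA = 83.229 mm.
Transfer each piece to the horizontal centroidal axis using Ī + A·d² with d = y − 83.229:
  rectangular body: d = -28.229 mm → contributes +27 799 998 mm⁴
  semicircular cap: d = 56.48 mm → contributes +27 188 473 mm⁴
Total I = 54 988 471 mm⁴.

I_x ≈ 5.50 × 10⁷ mm⁴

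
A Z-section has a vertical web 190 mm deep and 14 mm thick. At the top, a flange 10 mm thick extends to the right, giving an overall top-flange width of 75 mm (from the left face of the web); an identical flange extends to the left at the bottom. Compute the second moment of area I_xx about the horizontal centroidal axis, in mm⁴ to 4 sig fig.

I_xx ≈ 1.789 × 10⁷ mm⁴

Treat the section as a set of non-overlapping primitives; coordinates are from the bounding-box lower-left.
Web: 14 × 190, A = 2 660 mm², y = 95 mm, Ī = 8 002 167 mm⁴.
Top flange (beyond web): 61 × 10, A = 610 mm², y = 185 mm, Ī = 5083.33 mm⁴.
Bottom flange (beyond web): 61 × 10, A = 610 mm², y = 5 mm, Ī = 5083.33 mm⁴.
Centroid: ȳ = ΣA·y / ΣA = 95 mm.
Transfer each piece to the horizontal centroidal axis using Ī + A·d² with d = y − 95:
  web: d = 0 mm → contributes +8 002 167 mm⁴
  top flange (beyond web): d = 90 mm → contributes +4 946 083 mm⁴
  bottom flange (beyond web): d = -90 mm → contributes +4 946 083 mm⁴
Total I = 17 894 333 mm⁴.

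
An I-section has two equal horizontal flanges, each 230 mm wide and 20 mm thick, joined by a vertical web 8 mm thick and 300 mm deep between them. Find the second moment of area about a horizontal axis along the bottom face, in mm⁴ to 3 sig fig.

Treat the section as a set of non-overlapping primitives; coordinates are from the bounding-box lower-left.
Bottom flange: 230 × 20, A = 4 600 mm², y = 10 mm, Ī = 153 333 mm⁴.
Web: 8 × 300, A = 2 400 mm², y = 170 mm, Ī = 18 000 000 mm⁴.
Top flange: 230 × 20, A = 4 600 mm², y = 330 mm, Ī = 153 333 mm⁴.
Transfer each piece to the base of the section using Ī + A·d² with d = y − 0:
  bottom flange: d = 10 mm → contributes +613 333 mm⁴
  web: d = 170 mm → contributes +87 360 000 mm⁴
  top flange: d = 330 mm → contributes +501 093 333 mm⁴
Total I = 589 066 667 mm⁴.

I_base ≈ 5.89 × 10⁸ mm⁴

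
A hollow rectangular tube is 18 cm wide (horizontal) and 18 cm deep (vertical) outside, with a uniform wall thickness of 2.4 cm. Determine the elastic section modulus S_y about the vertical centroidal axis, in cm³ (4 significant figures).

S_y ≈ 690.9 cm³

Treat the section as a set of non-overlapping primitives; coordinates are from the bounding-box lower-left.
Outer rectangle: 18 × 18, A = 324 cm², x = 9 cm, Ī = 8 748 cm⁴.
Inner void (subtracted): 13.2 × 13.2, A = 174.24 cm², x = 9 cm, Ī = 2529.96 cm⁴.
By symmetry the centroid is at mid-width, x̄ = 9 cm.
All pieces are centred on the vertical centroidal axis, so I = ΣĪ (holes subtracted) = 6218.04 cm⁴.
Extreme fibre distance c = 9 cm; S = I/c = 690.893 cm³.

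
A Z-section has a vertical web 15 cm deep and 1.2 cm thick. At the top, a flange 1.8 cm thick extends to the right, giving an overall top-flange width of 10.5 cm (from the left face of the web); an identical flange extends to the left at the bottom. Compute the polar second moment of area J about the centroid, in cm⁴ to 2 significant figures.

Treat the section as a set of non-overlapping primitives; coordinates are from the bounding-box lower-left.
Web: 1.2 × 15, A = 18 cm², y = 7.5 cm, Ī = 337.5 cm⁴.
Top flange (beyond web): 9.3 × 1.8, A = 16.74 cm², y = 14.1 cm, Ī = 4.52 cm⁴.
Bottom flange (beyond web): 9.3 × 1.8, A = 16.74 cm², y = 0.9 cm, Ī = 4.52 cm⁴.
Centroid: ȳ = ΣA·y / ΣA = 7.5 cm.
Transfer each piece to the centroidal x-axis using Ī + A·d² with d = y − 7.5:
  web: d = 0 cm → contributes +337.5 cm⁴
  top flange (beyond web): d = 6.6 cm → contributes +733.7 cm⁴
  bottom flange (beyond web): d = -6.6 cm → contributes +733.7 cm⁴
Total I = 1 805 cm⁴.
For the y-axis: x̄ = 9.9 cm.
Repeating about the centroidal y-axis gives I_y = 1 166 cm⁴.
Polar second moment: J = I_x + I_y = 2 971 cm⁴.

J ≈ 3000 cm⁴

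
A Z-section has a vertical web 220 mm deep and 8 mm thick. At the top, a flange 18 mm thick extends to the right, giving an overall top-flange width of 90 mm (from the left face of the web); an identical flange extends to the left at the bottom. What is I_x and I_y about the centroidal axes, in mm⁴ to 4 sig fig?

I_x ≈ 3.729 × 10⁷ mm⁴, I_y ≈ 7.641 × 10⁶ mm⁴

Split into non-overlapping primitives; take the origin at the lower-left of the bounding box.
Web: 8 × 220, A = 1 760 mm², y = 110 mm, Ī = 7 098 667 mm⁴.
Top flange (beyond web): 82 × 18, A = 1 476 mm², y = 211 mm, Ī = 39 852 mm⁴.
Bottom flange (beyond web): 82 × 18, A = 1 476 mm², y = 9 mm, Ī = 39 852 mm⁴.
Centroid: ȳ = ΣA·y / ΣA = 110 mm.
Transfer each piece to the centroidal x-axis using Ī + A·d² with d = y − 110:
  web: d = 0 mm → contributes +7 098 667 mm⁴
  top flange (beyond web): d = 101 mm → contributes +15 096 528 mm⁴
  bottom flange (beyond web): d = -101 mm → contributes +15 096 528 mm⁴
Total I = 37 291 723 mm⁴.
For the y-axis: x̄ = 86 mm.
Repeating about the centroidal y-axis gives I_y = 7 641 291 mm⁴.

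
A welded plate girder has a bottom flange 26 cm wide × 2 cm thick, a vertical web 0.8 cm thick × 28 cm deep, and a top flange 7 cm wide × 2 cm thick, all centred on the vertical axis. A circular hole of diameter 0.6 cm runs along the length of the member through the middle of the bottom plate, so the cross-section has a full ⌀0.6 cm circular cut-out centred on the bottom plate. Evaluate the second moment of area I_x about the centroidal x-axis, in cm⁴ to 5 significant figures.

Treat the section as a set of non-overlapping primitives; coordinates are from the bounding-box lower-left.
Bottom plate: 26 × 2, A = 52 cm², y = 1 cm, Ī = 17.33333 cm⁴.
Web plate: 0.8 × 28, A = 22.4 cm², y = 16 cm, Ī = 1463.467 cm⁴.
Top plate: 7 × 2, A = 14 cm², y = 31 cm, Ī = 4.666667 cm⁴.
Hole (subtracted): ⌀0.6, A = 0.2827433 cm², y = 1 cm, Ī = 0.006361725 cm⁴.
Centroid: ȳ = ΣA·y / ΣA = 9.579477 cm.
Transfer each piece to the centroidal x-axis using Ī + A·d² with d = y − 9.579477:
  bottom plate: d = -8.579477 cm → contributes +3844.92 cm⁴
  web plate: d = 6.420523 cm → contributes +2386.864 cm⁴
  top plate: d = 21.42052 cm → contributes +6428.41 cm⁴
  hole: d = -8.579477 cm → contributes −20.81837 cm⁴
Total I = 12639.38 cm⁴.

I_x ≈ 1.2639 × 10⁴ cm⁴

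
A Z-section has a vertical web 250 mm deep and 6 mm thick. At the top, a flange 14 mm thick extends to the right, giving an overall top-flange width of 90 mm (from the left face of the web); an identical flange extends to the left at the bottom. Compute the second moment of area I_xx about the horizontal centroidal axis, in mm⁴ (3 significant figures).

Decompose the section into non-overlapping parts with the origin at the bottom-left of its bounding rectangle.
Web: 6 × 250, A = 1 500 mm², y = 125 mm, Ī = 7 812 500 mm⁴.
Top flange (beyond web): 84 × 14, A = 1 176 mm², y = 243 mm, Ī = 19 208 mm⁴.
Bottom flange (beyond web): 84 × 14, A = 1 176 mm², y = 7 mm, Ī = 19 208 mm⁴.
Centroid: ȳ = ΣA·y / ΣA = 125 mm.
Transfer each piece to the horizontal centroidal axis using Ī + A·d² with d = y − 125:
  web: d = 0 mm → contributes +7 812 500 mm⁴
  top flange (beyond web): d = 118 mm → contributes +16 393 832 mm⁴
  bottom flange (beyond web): d = -118 mm → contributes +16 393 832 mm⁴
Total I = 40 600 164 mm⁴.

I_xx ≈ 4.06 × 10⁷ mm⁴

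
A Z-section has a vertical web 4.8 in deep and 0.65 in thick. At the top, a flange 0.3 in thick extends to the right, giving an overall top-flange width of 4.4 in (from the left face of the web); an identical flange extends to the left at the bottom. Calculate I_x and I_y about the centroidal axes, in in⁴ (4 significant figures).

I_x ≈ 17.40 in⁴, I_y ≈ 13.64 in⁴

Decompose the section into non-overlapping parts with the origin at the bottom-left of its bounding rectangle.
Web: 0.65 × 4.8, A = 3.12 in², y = 2.4 in, Ī = 5.9904 in⁴.
Top flange (beyond web): 3.75 × 0.3, A = 1.125 in², y = 4.65 in, Ī = 0.0084375 in⁴.
Bottom flange (beyond web): 3.75 × 0.3, A = 1.125 in², y = 0.15 in, Ī = 0.0084375 in⁴.
Centroid: ȳ = ΣA·y / ΣA = 2.4 in.
Transfer each piece to the centroidal x-axis using Ī + A·d² with d = y − 2.4:
  web: d = 0 in → contributes +5.9904 in⁴
  top flange (beyond web): d = 2.25 in → contributes +5.70375 in⁴
  bottom flange (beyond web): d = -2.25 in → contributes +5.70375 in⁴
Total I = 17.3979 in⁴.
For the y-axis: x̄ = 4.075 in.
Repeating about the centroidal y-axis gives I_y = 13.6366 in⁴.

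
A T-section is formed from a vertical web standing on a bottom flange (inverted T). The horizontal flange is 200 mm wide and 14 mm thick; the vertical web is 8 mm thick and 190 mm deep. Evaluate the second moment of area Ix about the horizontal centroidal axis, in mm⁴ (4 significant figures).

Break the section into simple shapes (no overlaps), measuring from the bottom-left corner of the bounding box.
Flange: 200 × 14, A = 2 800 mm², y = 7 mm, Ī = 45733.3 mm⁴.
Web: 8 × 190, A = 1 520 mm², y = 109 mm, Ī = 4 572 667 mm⁴.
Centroid: ȳ = ΣA·y / ΣA = 42.8889 mm.
Transfer each piece to the horizontal centroidal axis using Ī + A·d² with d = y − 42.8889:
  flange: d = -35.8889 mm → contributes +3 652 168 mm⁴
  web: d = 66.1111 mm → contributes +11 216 099 mm⁴
Total I = 14 868 267 mm⁴.

Ix ≈ 1.487 × 10⁷ mm⁴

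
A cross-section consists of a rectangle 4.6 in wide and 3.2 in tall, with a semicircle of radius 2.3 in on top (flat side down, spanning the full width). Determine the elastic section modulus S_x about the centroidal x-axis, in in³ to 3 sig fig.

S_x ≈ 17.1 in³

Decompose the section into non-overlapping parts with the origin at the bottom-left of its bounding rectangle.
Rectangular body: 4.6 × 3.2, A = 14.72 in², y = 1.6 in, Ī = 12.561 in⁴.
Semicircular cap: semicircle r = 2.3, A = 8.3095 in², y = 4.1762 in, Ī = 3.0714 in⁴.
Centroid: ȳ = ΣA·y / ΣA = 2.5295 in.
Transfer each piece to the centroidal x-axis using Ī + A·d² with d = y − 2.5295:
  rectangular body: d = -0.92953 in → contributes +25.279 in⁴
  semicircular cap: d = 1.6466 in → contributes +25.602 in⁴
Total I = 50.881 in⁴.
Extreme fibre distance c = 2.9705 in; S = I/c = 17.129 in³.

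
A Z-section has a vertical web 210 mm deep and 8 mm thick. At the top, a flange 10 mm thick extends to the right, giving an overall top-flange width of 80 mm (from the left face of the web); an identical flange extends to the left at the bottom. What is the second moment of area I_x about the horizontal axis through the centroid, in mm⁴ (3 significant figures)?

Split into non-overlapping primitives; take the origin at the lower-left of the bounding box.
Web: 8 × 210, A = 1 680 mm², y = 105 mm, Ī = 6 174 000 mm⁴.
Top flange (beyond web): 72 × 10, A = 720 mm², y = 205 mm, Ī = 6 000 mm⁴.
Bottom flange (beyond web): 72 × 10, A = 720 mm², y = 5 mm, Ī = 6 000 mm⁴.
Centroid: ȳ = ΣA·y / ΣA = 105 mm.
Transfer each piece to the horizontal axis through the centroid using Ī + A·d² with d = y − 105:
  web: d = 0 mm → contributes +6 174 000 mm⁴
  top flange (beyond web): d = 100 mm → contributes +7 206 000 mm⁴
  bottom flange (beyond web): d = -100 mm → contributes +7 206 000 mm⁴
Total I = 20 586 000 mm⁴.

I_x ≈ 2.06 × 10⁷ mm⁴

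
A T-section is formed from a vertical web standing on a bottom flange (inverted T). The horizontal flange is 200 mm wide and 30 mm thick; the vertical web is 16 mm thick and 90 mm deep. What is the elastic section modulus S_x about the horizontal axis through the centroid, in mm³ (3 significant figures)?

Treat the section as a set of non-overlapping primitives; coordinates are from the bounding-box lower-left.
Flange: 200 × 30, A = 6 000 mm², y = 15 mm, Ī = 450 000 mm⁴.
Web: 16 × 90, A = 1 440 mm², y = 75 mm, Ī = 972 000 mm⁴.
Centroid: ȳ = ΣA·y / ΣA = 26.613 mm.
Transfer each piece to the horizontal axis through the centroid using Ī + A·d² with d = y − 26.613:
  flange: d = -11.613 mm → contributes +1 259 157 mm⁴
  web: d = 48.387 mm → contributes +4 343 488 mm⁴
Total I = 5 602 645 mm⁴.
Extreme fibre distance c = 93.387 mm; S = I/c = 59 994 mm³.

S_x ≈ 6.00 × 10⁴ mm³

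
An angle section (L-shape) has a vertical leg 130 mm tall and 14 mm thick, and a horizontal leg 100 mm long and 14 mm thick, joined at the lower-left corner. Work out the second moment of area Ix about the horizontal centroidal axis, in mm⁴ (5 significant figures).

Treat the section as a set of non-overlapping primitives; coordinates are from the bounding-box lower-left.
Vertical leg: 14 × 130, A = 1 820 mm², y = 65 mm, Ī = 2 563 167 mm⁴.
Horizontal leg (remainder): 86 × 14, A = 1 204 mm², y = 7 mm, Ī = 19665.33 mm⁴.
Centroid: ȳ = ΣA·y / ΣA = 41.90741 mm.
Transfer each piece to the horizontal centroidal axis using Ī + A·d² with d = y − 41.90741:
  vertical leg: d = 23.09259 mm → contributes +3 533 714 mm⁴
  horizontal leg (remainder): d = -34.90741 mm → contributes +1 486 772 mm⁴
Total I = 5 020 486 mm⁴.

Ix ≈ 5.0205 × 10⁶ mm⁴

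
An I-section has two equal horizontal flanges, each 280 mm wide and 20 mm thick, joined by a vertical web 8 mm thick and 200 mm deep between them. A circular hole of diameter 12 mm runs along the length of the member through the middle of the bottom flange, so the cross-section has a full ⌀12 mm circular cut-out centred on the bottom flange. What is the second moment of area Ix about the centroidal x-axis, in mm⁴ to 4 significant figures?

Ix ≈ 1.398 × 10⁸ mm⁴

Treat the section as a set of non-overlapping primitives; coordinates are from the bounding-box lower-left.
Bottom flange: 280 × 20, A = 5 600 mm², y = 10 mm, Ī = 186 667 mm⁴.
Web: 8 × 200, A = 1 600 mm², y = 120 mm, Ī = 5 333 333 mm⁴.
Top flange: 280 × 20, A = 5 600 mm², y = 230 mm, Ī = 186 667 mm⁴.
Hole (subtracted): ⌀12, A = 113.097 mm², y = 10 mm, Ī = 1017.88 mm⁴.
Centroid: ȳ = ΣA·y / ΣA = 120.981 mm.
Transfer each piece to the centroidal x-axis using Ī + A·d² with d = y − 120.981:
  bottom flange: d = -110.981 mm → contributes +69 160 144 mm⁴
  web: d = -0.980594 mm → contributes +5 334 872 mm⁴
  top flange: d = 109.019 mm → contributes +66 743 959 mm⁴
  hole: d = -110.981 mm → contributes −1 394 003 mm⁴
Total I = 139 844 972 mm⁴.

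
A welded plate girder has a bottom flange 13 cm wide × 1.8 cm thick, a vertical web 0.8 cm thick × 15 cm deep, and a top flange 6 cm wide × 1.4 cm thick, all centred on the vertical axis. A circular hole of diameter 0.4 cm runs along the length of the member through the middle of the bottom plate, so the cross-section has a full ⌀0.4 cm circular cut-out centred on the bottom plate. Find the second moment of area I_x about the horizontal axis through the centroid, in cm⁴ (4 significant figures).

Split into non-overlapping primitives; take the origin at the lower-left of the bounding box.
Bottom plate: 13 × 1.8, A = 23.4 cm², y = 0.9 cm, Ī = 6.318 cm⁴.
Web plate: 0.8 × 15, A = 12 cm², y = 9.3 cm, Ī = 225 cm⁴.
Top plate: 6 × 1.4, A = 8.4 cm², y = 17.5 cm, Ī = 1.372 cm⁴.
Hole (subtracted): ⌀0.4, A = 0.125664 cm², y = 0.9 cm, Ī = 0.00125664 cm⁴.
Centroid: ȳ = ΣA·y / ΣA = 6.40071 cm.
Transfer each piece to the horizontal axis through the centroid using Ī + A·d² with d = y − 6.40071:
  bottom plate: d = -5.50071 cm → contributes +714.352 cm⁴
  web plate: d = 2.89929 cm → contributes +325.87 cm⁴
  top plate: d = 11.0993 cm → contributes +1036.2 cm⁴
  hole: d = -5.50071 cm → contributes −3.80357 cm⁴
Total I = 2072.62 cm⁴.

I_x ≈ 2073 cm⁴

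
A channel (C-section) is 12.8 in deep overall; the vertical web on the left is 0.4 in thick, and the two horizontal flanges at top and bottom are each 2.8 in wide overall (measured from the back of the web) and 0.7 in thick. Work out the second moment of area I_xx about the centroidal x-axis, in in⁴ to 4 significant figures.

I_xx ≈ 193.0 in⁴

Treat the section as a set of non-overlapping primitives; coordinates are from the bounding-box lower-left.
Web: 0.4 × 12.8, A = 5.12 in², y = 6.4 in, Ī = 69.9051 in⁴.
Top flange (beyond web): 2.4 × 0.7, A = 1.68 in², y = 12.45 in, Ī = 0.0686 in⁴.
Bottom flange (beyond web): 2.4 × 0.7, A = 1.68 in², y = 0.35 in, Ī = 0.0686 in⁴.
By symmetry the centroid is at mid-height, ȳ = 6.4 in.
Transfer each piece to the centroidal x-axis using Ī + A·d² with d = y − 6.4:
  web: d = 0 in → contributes +69.9051 in⁴
  top flange (beyond web): d = 6.05 in → contributes +61.5608 in⁴
  bottom flange (beyond web): d = -6.05 in → contributes +61.5608 in⁴
Total I = 193.027 in⁴.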